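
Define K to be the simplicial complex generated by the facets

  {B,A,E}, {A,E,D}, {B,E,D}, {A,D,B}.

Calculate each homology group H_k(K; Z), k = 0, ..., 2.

H_0 = Z,  H_1 = 0,  H_2 = Z.

K has 4 vertices, 6 edges, 4 triangles.
rank ∂_0 = 0, rank ∂_1 = 3 ⇒ b_0 = 4 − 0 − 3 = 1; all invariant factors of ∂_1 are 1 so no torsion. So H_0 ≅ Z.
rank ∂_1 = 3, rank ∂_2 = 3 ⇒ b_1 = 6 − 3 − 3 = 0; all invariant factors of ∂_2 are 1 so no torsion. So H_1 ≅ 0.
rank ∂_2 = 3, rank ∂_3 = 0 ⇒ b_2 = 4 − 3 − 0 = 1. So H_2 ≅ Z.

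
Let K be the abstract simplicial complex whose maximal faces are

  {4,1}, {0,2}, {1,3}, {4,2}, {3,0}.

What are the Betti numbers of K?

b_0 = 1, b_1 = 1.

Fix the vertex order 0 < 1 < 2 < 3 < 4 and write every simplex with vertices in increasing order. Then dim K = 1 and the simplices of K are:

  0-simplices (5): [0], [1], [2], [3], [4]
  1-simplices (5): [0,2], [0,3], [1,3], [1,4], [2,4]

giving chain groups C_0 ≅ Z^5, C_1 ≅ Z^5.

The boundary map ∂_1: C_1 → C_0 maps an edge to its endpoints' difference, ∂[p,q] = q − p.
The 5×5 boundary matrix has rank 4 and Smith normal form diag(1,1,1,1).

Now H_k = ker ∂_k / im ∂_{k+1}, so:

  H_0: rank C_0 − rank ∂_1 = 5 − 4 = 1, and the invariant factors of ∂_1 are all 1, so H_0 = Z.
  H_1: rank ker ∂_1 − rank ∂_2 = (5 − 4) − 0 = 1, and there is no ∂_2, so H_1 = Z.

As a check, the Euler characteristic is 5 − 5 = 0, which agrees with 1 − 1 = 0.

Hence the Betti numbers are b_0 = 1, b_1 = 1.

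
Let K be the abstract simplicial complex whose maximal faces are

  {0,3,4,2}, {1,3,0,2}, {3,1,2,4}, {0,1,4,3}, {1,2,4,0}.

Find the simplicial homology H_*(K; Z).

H_0 = Z,  H_1 = 0,  H_2 = 0,  H_3 = Z.

We work with the vertex ordering 0 < 1 < 2 < 3 < 4. The simplices of K, each written with vertices in increasing order, are:

  0-simplices (5): [0], [1], [2], [3], [4]
  1-simplices (10): [0,1], [0,2], [0,3], [0,4], [1,2], [1,3], [1,4], [2,3], [2,4], [3,4]
  2-simplices (10): [0,1,2], [0,1,3], [0,1,4], [0,2,3], [0,2,4], [0,3,4], [1,2,3], [1,2,4], [1,3,4], [2,3,4]
  3-simplices (5): [0,1,2,3], [0,1,2,4], [0,1,3,4], [0,2,3,4], [1,2,3,4]

Hence C_0 ≅ Z^5, C_1 ≅ Z^10, C_2 ≅ Z^10, C_3 ≅ Z^5.

∂_1: C_1 → C_0 sends each edge [p,q] (with p < q) to q − p. For instance
  ∂[3,4] = [4] − [3].
The resulting 5×10 matrix has rank 4, and its Smith normal form has invariant factors (1,1,1,1).

∂_2: C_2 → C_1 sends each 2-simplex [p,q,r] to [q,r] − [p,r] + [p,q]. For instance
  ∂[0,1,4] = [1,4] − [0,4] + [0,1],
  ∂[0,2,4] = [2,4] − [0,4] + [0,2].
As a 10×10 matrix over Z this has rank 6, with invariant factors (1,1,1,1,1,1).

The boundary map ∂_3: C_3 → C_2 sends each 3-simplex σ to the alternating sum Σ_i (−1)^i (σ with its i-th vertex removed). For instance
  ∂[0,1,2,4] = [1,2,4] − [0,2,4] + [0,1,4] − [0,1,2],
  ∂[0,1,2,3] = [1,2,3] − [0,2,3] + [0,1,3] − [0,1,2].
This gives a 10×5 integer matrix of rank 4; reducing to Smith normal form yields diagonal entries (1,1,1,1).

Now H_k = ker ∂_k / im ∂_{k+1}, so:

  H_0: rank C_0 − rank ∂_1 = 5 − 4 = 1, and the invariant factors of ∂_1 are all 1, so H_0 = Z.
  H_1: rank ker ∂_1 − rank ∂_2 = (10 − 4) − 6 = 0, and the invariant factors of ∂_2 are all 1, so H_1 = 0.
  H_2: rank ker ∂_2 − rank ∂_3 = (10 − 6) − 4 = 0, and the invariant factors of ∂_3 are all 1, so H_2 = 0.
  H_3: rank ker ∂_3 − rank ∂_4 = (5 − 4) − 0 = 1, and there is no ∂_4, so H_3 = Z.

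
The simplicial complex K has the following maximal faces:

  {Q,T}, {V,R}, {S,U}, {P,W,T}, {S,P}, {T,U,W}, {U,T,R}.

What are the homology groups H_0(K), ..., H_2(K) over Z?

H_0 ≅ Z,  H_1 ≅ Z,  H_2 = 0.

Fix the vertex order P < Q < R < S < T < U < V < W and write every simplex with vertices in increasing order. Then dim K = 2 and the simplices of K are:

  0-simplices (8): P, Q, R, S, T, U, V, W
  1-simplices (11): PS, PT, PW, QT, RT, RU, RV, SU, TU, TW, UW
  2-simplices (3): PTW, RTU, TUW

Hence C_0 ≅ Z^8, C_1 ≅ Z^11, C_2 ≅ Z^3.

∂_1: C_1 → C_0 is given by ∂[p,q] = [q] − [p]. For instance
  ∂RU = U − R.
The 8×11 boundary matrix has rank 7 and Smith normal form diag(1,1,1,1,1,1,1).

∂_2: C_2 → C_1 acts by ∂[p,q,r] = [q,r] − [p,r] + [p,q]. For instance
  ∂RTU = TU − RU + RT,
  ∂PTW = TW − PW + PT.
The 11×3 boundary matrix has rank 3 and Smith normal form diag(1,1,1).

From H_k ≅ ker(∂_k) / im(∂_{k+1}) we obtain:

  H_0: rank C_0 − rank ∂_1 = 8 − 7 = 1, and the invariant factors of ∂_1 are all 1, so H_0 = Z.
  H_1: rank ker ∂_1 − rank ∂_2 = (11 − 7) − 3 = 1, and the invariant factors of ∂_2 are all 1, so H_1 = Z.
  H_2: rank ker ∂_2 − rank ∂_3 = (3 − 3) − 0 = 0, and there is no ∂_3, so H_2 = 0.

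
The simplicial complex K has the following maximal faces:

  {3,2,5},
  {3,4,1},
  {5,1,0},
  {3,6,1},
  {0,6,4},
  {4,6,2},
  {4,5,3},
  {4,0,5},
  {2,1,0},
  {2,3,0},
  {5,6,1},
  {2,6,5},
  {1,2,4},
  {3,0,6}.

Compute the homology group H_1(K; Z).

Take the total order 0 < 1 < 2 < 3 < 4 < 5 < 6 on the vertex set. Then K (dimension 2) consists of the simplices:

  0-simplices (7): [0], [1], [2], [3], [4], [5], [6]
  1-simplices (21): [0,1], [0,2], [0,3], [0,4], [0,5], [0,6], [1,2], [1,3], [1,4], [1,5], [1,6], [2,3], [2,4], [2,5], [2,6], [3,4], [3,5], [3,6], [4,5], [4,6], [5,6]
  2-simplices (14): [0,1,2], [0,1,5], [0,2,3], [0,3,6], [0,4,5], [0,4,6], [1,2,4], [1,3,4], [1,3,6], [1,5,6], [2,3,5], [2,4,6], [2,5,6], [3,4,5]

Hence C_0 ≅ Z^7, C_1 ≅ Z^21, C_2 ≅ Z^14.

∂_1: C_1 → C_0 maps an edge to its endpoints' difference, ∂[p,q] = q − p. For instance
  ∂[2,3] = [3] − [2].
This gives a 7×21 integer matrix of rank 6; reducing to Smith normal form yields diagonal entries (1,1,1,1,1,1).

The boundary map ∂_2: C_2 → C_1 acts by ∂[p,q,r] = [q,r] − [p,r] + [p,q]. For instance
  ∂[0,3,6] = [3,6] − [0,6] + [0,3],
  ∂[0,4,6] = [4,6] − [0,6] + [0,4].
The 21×14 boundary matrix has rank 13 and Smith normal form diag(1,1,1,1,1,1,1,1,1,1,1,1,1).

Reading off H_k = ker ∂_k / im ∂_{k+1}:

  H_1: rank ker ∂_1 − rank ∂_2 = (21 − 6) − 13 = 2, and the invariant factors of ∂_2 are all 1, so H_1 = Z^2.

H_1 ≅ Z^2.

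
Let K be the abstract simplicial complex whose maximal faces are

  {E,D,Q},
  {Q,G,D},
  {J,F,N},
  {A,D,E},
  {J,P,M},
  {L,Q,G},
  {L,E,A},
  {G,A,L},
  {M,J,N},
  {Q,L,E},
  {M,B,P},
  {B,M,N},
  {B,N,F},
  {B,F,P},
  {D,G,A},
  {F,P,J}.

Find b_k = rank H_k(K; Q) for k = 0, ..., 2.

b_0 = 2, b_1 = 0, b_2 = 2.

Order the vertices as A < B < D < E < F < G < J < L < M < N < P < Q. Listing each simplex with vertices in this order, K has dimension 2 with simplices:

  0-simplices (12): A, B, D, E, F, G, J, L, M, N, P, Q
  1-simplices (24): AD, AE, AG, AL, BF, BM, BN, BP, DE, DG, DQ, EL, EQ, FJ, FN, FP, GL, GQ, JM, JN, JP, LQ, MN, MP
  2-simplices (16): ADE, ADG, AEL, AGL, BFN, BFP, BMN, BMP, DEQ, DGQ, ELQ, FJN, FJP, GLQ, JMN, JMP

so the chain groups are C_0 ≅ Z^12, C_1 ≅ Z^24, C_2 ≅ Z^16.

The boundary map ∂_1: C_1 → C_0 maps an edge to its endpoints' difference, ∂[p,q] = q − p. For instance
  ∂DG = G − D.
As a 12×24 matrix over Z this has rank 10, with invariant factors (1,1,1,1,1,1,1,1,1,1).

∂_2: C_2 → C_1 maps a triangle to the signed sum of its edges. For instance
  ∂FJP = JP − FP + FJ,
  ∂BFN = FN − BN + BF.
The resulting 24×16 matrix has rank 14, and its Smith normal form has invariant factors (1,1,1,1,1,1,1,1,1,1,1,1,1,1).

Now H_k = ker ∂_k / im ∂_{k+1}, so:

  H_0: rank C_0 − rank ∂_1 = 12 − 10 = 2, and the invariant factors of ∂_1 are all 1, so H_0 ≅ Z^2.
  H_1: rank ker ∂_1 − rank ∂_2 = (24 − 10) − 14 = 0, and the invariant factors of ∂_2 are all 1, so H_1 ≅ 0.
  H_2: rank ker ∂_2 − rank ∂_3 = (16 − 14) − 0 = 2, and there is no ∂_3, so H_2 ≅ Z^2.

(K is a triangulation of the disjoint union of the 2-sphere S^2 and the 2-sphere S^2.)

Hence the Betti numbers are b_0 = 2, b_1 = 0, b_2 = 2.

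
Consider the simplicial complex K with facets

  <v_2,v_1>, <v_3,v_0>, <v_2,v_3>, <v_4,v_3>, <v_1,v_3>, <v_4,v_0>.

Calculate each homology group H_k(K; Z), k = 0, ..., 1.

Fix the vertex order v_0 < v_1 < v_2 < v_3 < v_4 and write every simplex with vertices in increasing order. Then dim K = 1 and the simplices of K are:

  0-simplices (5): [v_0], [v_1], [v_2], [v_3], [v_4]
  1-simplices (6): [v_0,v_3], [v_0,v_4], [v_1,v_2], [v_1,v_3], [v_2,v_3], [v_3,v_4]

giving chain groups C_0 ≅ Z^5, C_1 ≅ Z^6.

The boundary map ∂_1: C_1 → C_0 maps an edge to its endpoints' difference, ∂[p,q] = q − p.
As a 5×6 matrix over Z this has rank 4, with invariant factors (1,1,1,1).

Now H_k = ker ∂_k / im ∂_{k+1}, so:

  H_0: rank C_0 − rank ∂_1 = 5 − 4 = 1, and the invariant factors of ∂_1 are all 1, so H_0 ≅ Z.
  H_1: rank ker ∂_1 − rank ∂_2 = (6 − 4) − 0 = 2, and there is no ∂_2, so H_1 ≅ Z^2.

As a check, the Euler characteristic is 5 − 6 = -1, which agrees with 1 − 2 = -1.
(K is a triangulation of a wedge of 2 circles.)

H_0 = Z,  H_1 = Z^2.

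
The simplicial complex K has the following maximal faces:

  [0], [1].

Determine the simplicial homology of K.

Fix the vertex order 0 < 1 and write every simplex with vertices in increasing order. Then dim K = 0 and the simplices of K are:

  0-simplices (2): [0], [1]

giving chain groups C_0 ≅ Z^2.

Now H_k = ker ∂_k / im ∂_{k+1}, so:

  H_0: rank C_0 − rank ∂_1 = 2 − 0 = 2, and there is no ∂_1, so H_0 ≅ Z^2.

H_0 = Z^2.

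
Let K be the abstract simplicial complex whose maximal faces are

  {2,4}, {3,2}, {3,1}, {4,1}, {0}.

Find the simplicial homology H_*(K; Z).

H_0 = Z^2,  H_1 = Z.

K has 5 vertices, 4 edges.
rank ∂_0 = 0, rank ∂_1 = 3 ⇒ b_0 = 5 − 0 − 3 = 2; all invariant factors of ∂_1 are 1 so no torsion. So H_0 ≅ Z^2.
rank ∂_1 = 3, rank ∂_2 = 0 ⇒ b_1 = 4 − 3 − 0 = 1. So H_1 ≅ Z.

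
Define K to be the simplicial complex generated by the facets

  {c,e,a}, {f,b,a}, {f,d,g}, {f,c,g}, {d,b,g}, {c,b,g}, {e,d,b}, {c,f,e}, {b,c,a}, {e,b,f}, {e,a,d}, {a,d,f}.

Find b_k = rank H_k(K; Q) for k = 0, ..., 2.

Take the total order a < b < c < d < e < f < g on the vertex set. Then K (dimension 2) consists of the simplices:

  0-simplices (7): a, b, c, d, e, f, g
  1-simplices (18): ab, ac, ad, ae, af, bc, bd, be, bf, bg, ce, cf, cg, de, df, dg, ef, fg
  2-simplices (12): abc, abf, ace, ade, adf, bcg, bde, bdg, bef, cef, cfg, dfg

so the chain groups are C_0 ≅ Z^7, C_1 ≅ Z^18, C_2 ≅ Z^12.

Boundary ∂_1: C_1 → C_0 is given by ∂[p,q] = [q] − [p].
As a 7×18 matrix over Z this has rank 6, with invariant factors (1,1,1,1,1,1).

The boundary map ∂_2: C_2 → C_1 sends each 2-simplex [p,q,r] to [q,r] − [p,r] + [p,q]. For instance
  ∂cfg = fg − cg + cf,
  ∂ade = de − ae + ad.
The 18×12 boundary matrix has rank 12 and Smith normal form diag(1,1,1,1,1,1,1,1,1,1,1,2).

From H_k ≅ ker(∂_k) / im(∂_{k+1}) we obtain:

  H_0: rank C_0 − rank ∂_1 = 7 − 6 = 1, and the invariant factors of ∂_1 are all 1, so H_0 ≅ Z.
  H_1: rank ker ∂_1 − rank ∂_2 = (18 − 6) − 12 = 0, and ∂_2 has invariant factor 2 > 1, so H_1 ≅ Z_2.
  H_2: rank ker ∂_2 − rank ∂_3 = (12 − 12) − 0 = 0, and there is no ∂_3, so H_2 ≅ 0.

As a check, the Euler characteristic is 7 − 18 + 12 = 1, which agrees with 1 − 0 + 0 = 1.

Hence the Betti numbers are b_0 = 1, b_1 = 0, b_2 = 0.

b_0 = 1, b_1 = 0, b_2 = 0.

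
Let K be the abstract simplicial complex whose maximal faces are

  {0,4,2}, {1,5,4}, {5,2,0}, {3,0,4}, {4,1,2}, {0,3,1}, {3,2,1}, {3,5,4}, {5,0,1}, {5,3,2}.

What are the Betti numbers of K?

b_0 = 1, b_1 = 0, b_2 = 0.

Take the total order 0 < 1 < 2 < 3 < 4 < 5 on the vertex set. Then K (dimension 2) consists of the simplices:

  0-simplices (6): [0], [1], [2], [3], [4], [5]
  1-simplices (15): [0,1], [0,2], [0,3], [0,4], [0,5], [1,2], [1,3], [1,4], [1,5], [2,3], [2,4], [2,5], [3,4], [3,5], [4,5]
  2-simplices (10): [0,1,3], [0,1,5], [0,2,4], [0,2,5], [0,3,4], [1,2,3], [1,2,4], [1,4,5], [2,3,5], [3,4,5]

Hence C_0 ≅ Z^6, C_1 ≅ Z^15, C_2 ≅ Z^10.

∂_1: C_1 → C_0 sends each edge [p,q] (with p < q) to q − p. For instance
  ∂[2,5] = [5] − [2].
As a 6×15 matrix over Z this has rank 5, with invariant factors (1,1,1,1,1).

The boundary map ∂_2: C_2 → C_1 acts by ∂[p,q,r] = [q,r] − [p,r] + [p,q]. For instance
  ∂[3,4,5] = [4,5] − [3,5] + [3,4],
  ∂[2,3,5] = [3,5] − [2,5] + [2,3].
The resulting 15×10 matrix has rank 10, and its Smith normal form has invariant factors (1,1,1,1,1,1,1,1,1,2).

Now H_k = ker ∂_k / im ∂_{k+1}, so:

  H_0: rank C_0 − rank ∂_1 = 6 − 5 = 1, and the invariant factors of ∂_1 are all 1, so H_0 ≅ Z.
  H_1: rank ker ∂_1 − rank ∂_2 = (15 − 5) − 10 = 0, and ∂_2 has invariant factor 2 > 1, so H_1 ≅ Z/2.
  H_2: rank ker ∂_2 − rank ∂_3 = (10 − 10) − 0 = 0, and there is no ∂_3, so H_2 ≅ 0.

(K is a triangulation of the real projective plane RP^2.)

Hence the Betti numbers are b_0 = 1, b_1 = 0, b_2 = 0.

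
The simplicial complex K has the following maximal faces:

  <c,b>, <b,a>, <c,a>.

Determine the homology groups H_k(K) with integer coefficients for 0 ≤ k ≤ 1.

H_0 ≅ Z,  H_1 ≅ Z.

We work with the vertex ordering a < b < c. The simplices of K, each written with vertices in increasing order, are:

  0-simplices (3): a, b, c
  1-simplices (3): ab, ac, bc

Hence C_0 ≅ Z^3, C_1 ≅ Z^3.

The boundary map ∂_1: C_1 → C_0 sends each edge [p,q] (with p < q) to q − p. For instance
  ∂bc = c − b.
This gives a 3×3 integer matrix of rank 2; reducing to Smith normal form yields diagonal entries (1,1).

Computing H_k = (kernel of ∂_k) / (image of ∂_{k+1}):

  H_0: rank C_0 − rank ∂_1 = 3 − 2 = 1, and the invariant factors of ∂_1 are all 1, so H_0 ≅ Z.
  H_1: rank ker ∂_1 − rank ∂_2 = (3 − 2) − 0 = 1, and there is no ∂_2, so H_1 ≅ Z.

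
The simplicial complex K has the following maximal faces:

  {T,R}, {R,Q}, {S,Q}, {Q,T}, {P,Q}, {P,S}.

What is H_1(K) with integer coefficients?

H_1 = Z^2.

We work with the vertex ordering P < Q < R < S < T. The simplices of K, each written with vertices in increasing order, are:

  0-simplices (5): P, Q, R, S, T
  1-simplices (6): PQ, PS, QR, QS, QT, RT

Hence C_0 ≅ Z^5, C_1 ≅ Z^6.

Boundary ∂_1: C_1 → C_0 sends each edge [p,q] (with p < q) to q − p.
The 5×6 boundary matrix has rank 4 and Smith normal form diag(1,1,1,1).

From H_k ≅ ker(∂_k) / im(∂_{k+1}) we obtain:

  H_1: rank ker ∂_1 − rank ∂_2 = (6 − 4) − 0 = 2, and there is no ∂_2, so H_1 = Z^2.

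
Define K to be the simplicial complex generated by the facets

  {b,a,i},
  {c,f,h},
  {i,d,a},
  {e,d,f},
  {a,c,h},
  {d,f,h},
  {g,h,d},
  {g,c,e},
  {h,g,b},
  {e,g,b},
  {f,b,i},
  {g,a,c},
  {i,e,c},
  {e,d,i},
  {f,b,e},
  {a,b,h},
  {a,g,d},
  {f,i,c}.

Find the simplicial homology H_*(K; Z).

We work with the vertex ordering a < b < c < d < e < f < g < h < i. The simplices of K, each written with vertices in increasing order, are:

  0-simplices (9): a, b, c, d, e, f, g, h, i
  1-simplices (27): ab, ac, ad, ag, ah, ai, be, bf, bg, bh, bi, ce, cf, cg, ch, ci, de, df, dg, dh, di, ef, eg, ei, fh, fi, gh
  2-simplices (18): abh, abi, acg, ach, adg, adi, bef, beg, bfi, bgh, ceg, cei, cfh, cfi, def, dei, dfh, dgh

giving chain groups C_0 ≅ Z^9, C_1 ≅ Z^27, C_2 ≅ Z^18.

The boundary map ∂_1: C_1 → C_0 is given by ∂[p,q] = [q] − [p].
The 9×27 boundary matrix has rank 8 and Smith normal form diag(1,1,1,1,1,1,1,1).

Boundary ∂_2: C_2 → C_1 acts by ∂[p,q,r] = [q,r] − [p,r] + [p,q]. For instance
  ∂acg = cg − ag + ac,
  ∂dgh = gh − dh + dg.
As a 27×18 matrix over Z this has rank 18, with invariant factors (1,1,1,1,1,1,1,1,1,1,1,1,1,1,1,1,1,2).

Computing H_k = (kernel of ∂_k) / (image of ∂_{k+1}):

  H_0: rank C_0 − rank ∂_1 = 9 − 8 = 1, and the invariant factors of ∂_1 are all 1, so H_0 ≅ Z.
  H_1: rank ker ∂_1 − rank ∂_2 = (27 − 8) − 18 = 1, and ∂_2 has invariant factor 2 > 1, so H_1 ≅ Z ⊕ Z/2Z.
  H_2: rank ker ∂_2 − rank ∂_3 = (18 − 18) − 0 = 0, and there is no ∂_3, so H_2 ≅ 0.

(K is a triangulation of the Klein bottle.)

H_0 ≅ Z,  H_1 ≅ Z ⊕ Z/2Z,  H_2 = 0.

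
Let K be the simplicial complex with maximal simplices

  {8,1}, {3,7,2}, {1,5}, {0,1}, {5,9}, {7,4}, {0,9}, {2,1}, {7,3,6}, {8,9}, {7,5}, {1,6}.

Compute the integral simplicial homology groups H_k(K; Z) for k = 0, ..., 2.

H_0 = Z,  H_1 = Z^4,  H_2 = 0.

We work with the vertex ordering 0 < 1 < 2 < 3 < 4 < 5 < 6 < 7 < 8 < 9. The simplices of K, each written with vertices in increasing order, are:

  0-simplices (10): [0], [1], [2], [3], [4], [5], [6], [7], [8], [9]
  1-simplices (15): [0,1], [0,9], [1,2], [1,5], [1,6], [1,8], [2,3], [2,7], [3,6], [3,7], [4,7], [5,7], [5,9], [6,7], [8,9]
  2-simplices (2): [2,3,7], [3,6,7]

giving chain groups C_0 ≅ Z^10, C_1 ≅ Z^15, C_2 ≅ Z^2.

∂_1: C_1 → C_0 is given by ∂[p,q] = [q] − [p].
This gives a 10×15 integer matrix of rank 9; reducing to Smith normal form yields diagonal entries (1,1,1,1,1,1,1,1,1).

∂_2: C_2 → C_1 sends each 2-simplex [p,q,r] to [q,r] − [p,r] + [p,q]. For instance
  ∂[2,3,7] = [3,7] − [2,7] + [2,3],
  ∂[3,6,7] = [6,7] − [3,7] + [3,6].
The 15×2 boundary matrix has rank 2 and Smith normal form diag(1,1).

Reading off H_k = ker ∂_k / im ∂_{k+1}:

  H_0: rank C_0 − rank ∂_1 = 10 − 9 = 1, and the invariant factors of ∂_1 are all 1, so H_0 ≅ Z.
  H_1: rank ker ∂_1 − rank ∂_2 = (15 − 9) − 2 = 4, and the invariant factors of ∂_2 are all 1, so H_1 ≅ Z^4.
  H_2: rank ker ∂_2 − rank ∂_3 = (2 − 2) − 0 = 0, and there is no ∂_3, so H_2 ≅ 0.

As a check, the Euler characteristic is 10 − 15 + 2 = -3, which agrees with 1 − 4 + 0 = -3.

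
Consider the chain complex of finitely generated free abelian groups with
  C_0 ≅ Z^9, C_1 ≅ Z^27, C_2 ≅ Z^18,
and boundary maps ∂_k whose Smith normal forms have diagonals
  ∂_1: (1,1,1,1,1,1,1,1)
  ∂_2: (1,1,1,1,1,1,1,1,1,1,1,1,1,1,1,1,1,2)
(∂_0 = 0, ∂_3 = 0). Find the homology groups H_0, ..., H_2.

H_0: b_0 = 9 − 0 − 8 = 1; torsion from ∂_1 factors > 1: none. So H_0 = Z.
H_1: b_1 = 27 − 8 − 18 = 1; torsion from ∂_2 factors > 1: [2]. So H_1 = Z ⊕ Z/2.
H_2: b_2 = 18 − 18 − 0 = 0; torsion from ∂_3 factors > 1: none. So H_2 = 0.

H_0 = Z,  H_1 = Z ⊕ Z/2,  H_2 = 0.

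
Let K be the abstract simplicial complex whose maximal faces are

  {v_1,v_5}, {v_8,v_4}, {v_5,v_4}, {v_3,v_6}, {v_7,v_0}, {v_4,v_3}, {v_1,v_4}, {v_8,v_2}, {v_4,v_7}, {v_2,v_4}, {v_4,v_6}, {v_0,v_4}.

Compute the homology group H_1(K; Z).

H_1 = Z^4.

Order the vertices as v_0 < v_1 < v_2 < v_3 < v_4 < v_5 < v_6 < v_7 < v_8. Listing each simplex with vertices in this order, K has dimension 1 with simplices:

  0-simplices (9): [v_0], [v_1], [v_2], [v_3], [v_4], [v_5], [v_6], [v_7], [v_8]
  1-simplices (12): [v_0,v_4], [v_0,v_7], [v_1,v_4], [v_1,v_5], [v_2,v_4], [v_2,v_8], [v_3,v_4], [v_3,v_6], [v_4,v_5], [v_4,v_6], [v_4,v_7], [v_4,v_8]

Hence C_0 ≅ Z^9, C_1 ≅ Z^12.

∂_1: C_1 → C_0 maps an edge to its endpoints' difference, ∂[p,q] = q − p. For instance
  ∂[v_2,v_4] = [v_4] − [v_2].
This gives a 9×12 integer matrix of rank 8; reducing to Smith normal form yields diagonal entries (1,1,1,1,1,1,1,1).

Reading off H_k = ker ∂_k / im ∂_{k+1}:

  H_1: rank ker ∂_1 − rank ∂_2 = (12 − 8) − 0 = 4, and there is no ∂_2, so H_1 ≅ Z^4.

(K is a triangulation of a wedge of 4 circles.)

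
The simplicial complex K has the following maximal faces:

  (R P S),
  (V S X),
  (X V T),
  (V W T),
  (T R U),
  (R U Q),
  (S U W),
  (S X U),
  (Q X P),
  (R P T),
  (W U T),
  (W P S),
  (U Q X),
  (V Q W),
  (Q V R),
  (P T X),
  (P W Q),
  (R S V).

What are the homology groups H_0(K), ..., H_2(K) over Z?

We work with the vertex ordering P < Q < R < S < T < U < V < W < X. The simplices of K, each written with vertices in increasing order, are:

  0-simplices (9): P, Q, R, S, T, U, V, W, X
  1-simplices (27): PQ, PR, PS, PT, PW, PX, QR, QU, QV, QW, QX, RS, RT, RU, RV, SU, SV, SW, SX, TU, TV, TW, TX, UW, UX, VW, VX
  2-simplices (18): PQW, PQX, PRS, PRT, PSW, PTX, QRU, QRV, QUX, QVW, RSV, RTU, SUW, SUX, SVX, TUW, TVW, TVX

so the chain groups are C_0 ≅ Z^9, C_1 ≅ Z^27, C_2 ≅ Z^18.

Boundary ∂_1: C_1 → C_0 sends each edge [p,q] (with p < q) to q − p. For instance
  ∂SU = U − S.
This gives a 9×27 integer matrix of rank 8; reducing to Smith normal form yields diagonal entries (1,1,1,1,1,1,1,1).

Boundary ∂_2: C_2 → C_1 maps a triangle to the signed sum of its edges. For instance
  ∂QVW = VW − QW + QV,
  ∂QRU = RU − QU + QR.
The resulting 27×18 matrix has rank 17, and its Smith normal form has invariant factors (1,1,1,1,1,1,1,1,1,1,1,1,1,1,1,1,1).

Computing H_k = (kernel of ∂_k) / (image of ∂_{k+1}):

  H_0: rank C_0 − rank ∂_1 = 9 − 8 = 1, and the invariant factors of ∂_1 are all 1, so H_0 ≅ Z.
  H_1: rank ker ∂_1 − rank ∂_2 = (27 − 8) − 17 = 2, and the invariant factors of ∂_2 are all 1, so H_1 ≅ Z^2.
  H_2: rank ker ∂_2 − rank ∂_3 = (18 − 17) − 0 = 1, and there is no ∂_3, so H_2 ≅ Z.

As a check, the Euler characteristic is 9 − 27 + 18 = 0, which agrees with 1 − 2 + 1 = 0.

H_0 ≅ Z,  H_1 ≅ Z^2,  H_2 ≅ Z.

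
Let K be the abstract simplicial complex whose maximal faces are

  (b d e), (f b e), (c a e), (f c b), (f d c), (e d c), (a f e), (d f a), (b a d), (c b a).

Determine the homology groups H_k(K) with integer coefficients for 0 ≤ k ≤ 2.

Order the vertices as a < b < c < d < e < f. Listing each simplex with vertices in this order, K has dimension 2 with simplices:

  0-simplices (6): a, b, c, d, e, f
  1-simplices (15): ab, ac, ad, ae, af, bc, bd, be, bf, cd, ce, cf, de, df, ef
  2-simplices (10): abc, abd, ace, adf, aef, bcf, bde, bef, cde, cdf

so the chain groups are C_0 ≅ Z^6, C_1 ≅ Z^15, C_2 ≅ Z^10.

Boundary ∂_1: C_1 → C_0 is given by ∂[p,q] = [q] − [p]. For instance
  ∂bf = f − b.
As a 6×15 matrix over Z this has rank 5, with invariant factors (1,1,1,1,1).

Boundary ∂_2: C_2 → C_1 sends each 2-simplex [p,q,r] to [q,r] − [p,r] + [p,q]. For instance
  ∂cdf = df − cf + cd,
  ∂bef = ef − bf + be.
This gives a 15×10 integer matrix of rank 10; reducing to Smith normal form yields diagonal entries (1,1,1,1,1,1,1,1,1,2).

Reading off H_k = ker ∂_k / im ∂_{k+1}:

  H_0: rank C_0 − rank ∂_1 = 6 − 5 = 1, and the invariant factors of ∂_1 are all 1, so H_0 ≅ Z.
  H_1: rank ker ∂_1 − rank ∂_2 = (15 − 5) − 10 = 0, and ∂_2 has invariant factor 2 > 1, so H_1 ≅ Z/2.
  H_2: rank ker ∂_2 − rank ∂_3 = (10 − 10) − 0 = 0, and there is no ∂_3, so H_2 ≅ 0.

H_0 ≅ Z,  H_1 ≅ Z/2,  H_2 = 0.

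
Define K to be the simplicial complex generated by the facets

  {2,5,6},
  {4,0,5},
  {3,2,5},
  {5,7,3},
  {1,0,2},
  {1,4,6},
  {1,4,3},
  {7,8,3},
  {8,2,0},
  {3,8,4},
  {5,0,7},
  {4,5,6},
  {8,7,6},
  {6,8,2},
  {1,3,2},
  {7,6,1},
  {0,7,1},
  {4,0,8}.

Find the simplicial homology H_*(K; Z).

Take the total order 0 < 1 < 2 < 3 < 4 < 5 < 6 < 7 < 8 on the vertex set. Then K (dimension 2) consists of the simplices:

  0-simplices (9): [0], [1], [2], [3], [4], [5], [6], [7], [8]
  1-simplices (27): (27 of them)
  2-simplices (18): [0,1,2], [0,1,7], [0,2,8], [0,4,5], [0,4,8], [0,5,7], [1,2,3], [1,3,4], [1,4,6], [1,6,7], [2,3,5], [2,5,6], [2,6,8], [3,4,8], [3,5,7], [3,7,8], [4,5,6], [6,7,8]

giving chain groups C_0 ≅ Z^9, C_1 ≅ Z^27, C_2 ≅ Z^18.

The boundary map ∂_1: C_1 → C_0 sends each edge [p,q] (with p < q) to q − p.
As a 9×27 matrix over Z this has rank 8, with invariant factors (1,1,1,1,1,1,1,1).

Boundary ∂_2: C_2 → C_1 acts by ∂[p,q,r] = [q,r] − [p,r] + [p,q]. For instance
  ∂[0,1,2] = [1,2] − [0,2] + [0,1],
  ∂[6,7,8] = [7,8] − [6,8] + [6,7].
This gives a 27×18 integer matrix of rank 17; reducing to Smith normal form yields diagonal entries (1,1,1,1,1,1,1,1,1,1,1,1,1,1,1,1,1).

Computing H_k = (kernel of ∂_k) / (image of ∂_{k+1}):

  H_0: rank C_0 − rank ∂_1 = 9 − 8 = 1, and the invariant factors of ∂_1 are all 1, so H_0 ≅ Z.
  H_1: rank ker ∂_1 − rank ∂_2 = (27 − 8) − 17 = 2, and the invariant factors of ∂_2 are all 1, so H_1 ≅ Z^2.
  H_2: rank ker ∂_2 − rank ∂_3 = (18 − 17) − 0 = 1, and there is no ∂_3, so H_2 ≅ Z.

(K is a triangulation of the torus T^2.)

H_0 = Z,  H_1 = Z^2,  H_2 = Z.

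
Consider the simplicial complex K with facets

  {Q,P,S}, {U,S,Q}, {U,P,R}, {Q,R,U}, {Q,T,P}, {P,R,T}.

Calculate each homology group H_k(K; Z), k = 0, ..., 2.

H_0 = Z,  H_1 = Z,  H_2 = 0.

K has 6 vertices, 12 edges, 6 triangles.
rank ∂_0 = 0, rank ∂_1 = 5 ⇒ b_0 = 6 − 0 − 5 = 1; all invariant factors of ∂_1 are 1 so no torsion. So H_0 ≅ Z.
rank ∂_1 = 5, rank ∂_2 = 6 ⇒ b_1 = 12 − 5 − 6 = 1; all invariant factors of ∂_2 are 1 so no torsion. So H_1 ≅ Z.
rank ∂_2 = 6, rank ∂_3 = 0 ⇒ b_2 = 6 − 6 − 0 = 0. So H_2 ≅ 0.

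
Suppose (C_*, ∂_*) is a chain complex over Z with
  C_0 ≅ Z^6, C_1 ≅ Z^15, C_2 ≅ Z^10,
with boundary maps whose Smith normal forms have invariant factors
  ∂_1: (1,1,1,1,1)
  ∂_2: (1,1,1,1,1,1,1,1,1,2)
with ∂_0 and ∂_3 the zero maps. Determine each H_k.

H_0: b_0 = 6 − 0 − 5 = 1; torsion from ∂_1 factors > 1: none. So H_0 = Z.
H_1: b_1 = 15 − 5 − 10 = 0; torsion from ∂_2 factors > 1: [2]. So H_1 = Z/2.
H_2: b_2 = 10 − 10 − 0 = 0; torsion from ∂_3 factors > 1: none. So H_2 = 0.

H_0 = Z,  H_1 = Z/2,  H_2 = 0.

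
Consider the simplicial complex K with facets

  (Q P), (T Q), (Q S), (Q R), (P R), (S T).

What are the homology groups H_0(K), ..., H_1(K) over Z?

K has 5 vertices, 6 edges.
rank ∂_0 = 0, rank ∂_1 = 4 ⇒ b_0 = 5 − 0 − 4 = 1; all invariant factors of ∂_1 are 1 so no torsion. So H_0 ≅ Z.
rank ∂_1 = 4, rank ∂_2 = 0 ⇒ b_1 = 6 − 4 − 0 = 2. So H_1 ≅ Z^2.

H_0 ≅ Z,  H_1 ≅ Z^2.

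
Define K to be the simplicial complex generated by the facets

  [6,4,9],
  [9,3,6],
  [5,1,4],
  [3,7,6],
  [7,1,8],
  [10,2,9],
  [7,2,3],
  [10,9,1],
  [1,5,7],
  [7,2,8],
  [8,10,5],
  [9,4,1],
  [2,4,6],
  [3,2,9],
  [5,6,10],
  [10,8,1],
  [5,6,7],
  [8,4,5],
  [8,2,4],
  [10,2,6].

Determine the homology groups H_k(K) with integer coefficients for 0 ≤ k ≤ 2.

H_0 ≅ Z,  H_1 ≅ Z ⊕ Z/2Z,  H_2 = 0.

Fix the vertex order 1 < 2 < 3 < 4 < 5 < 6 < 7 < 8 < 9 < 10 and write every simplex with vertices in increasing order. Then dim K = 2 and the simplices of K are:

  0-simplices (10): [1], [2], [3], [4], [5], [6], [7], [8], [9], [10]
  1-simplices (30): (30 of them)
  2-simplices (20): (20 of them)

so the chain groups are C_0 ≅ Z^10, C_1 ≅ Z^30, C_2 ≅ Z^20.

The boundary map ∂_1: C_1 → C_0 maps an edge to its endpoints' difference, ∂[p,q] = q − p. For instance
  ∂[2,7] = [7] − [2].
As a 10×30 matrix over Z this has rank 9, with invariant factors (1,1,1,1,1,1,1,1,1).

∂_2: C_2 → C_1 acts by ∂[p,q,r] = [q,r] − [p,r] + [p,q]. For instance
  ∂[2,3,7] = [3,7] − [2,7] + [2,3],
  ∂[1,7,8] = [7,8] − [1,8] + [1,7].
The resulting 30×20 matrix has rank 20, and its Smith normal form has invariant factors (1,1,1,1,1,1,1,1,1,1,1,1,1,1,1,1,1,1,1,2).

Now H_k = ker ∂_k / im ∂_{k+1}, so:

  H_0: rank C_0 − rank ∂_1 = 10 − 9 = 1, and the invariant factors of ∂_1 are all 1, so H_0 = Z.
  H_1: rank ker ∂_1 − rank ∂_2 = (30 − 9) − 20 = 1, and ∂_2 has invariant factor 2 > 1, so H_1 = Z ⊕ Z/2Z.
  H_2: rank ker ∂_2 − rank ∂_3 = (20 − 20) − 0 = 0, and there is no ∂_3, so H_2 = 0.

As a check, the Euler characteristic is 10 − 30 + 20 = 0, which agrees with 1 − 1 + 0 = 0.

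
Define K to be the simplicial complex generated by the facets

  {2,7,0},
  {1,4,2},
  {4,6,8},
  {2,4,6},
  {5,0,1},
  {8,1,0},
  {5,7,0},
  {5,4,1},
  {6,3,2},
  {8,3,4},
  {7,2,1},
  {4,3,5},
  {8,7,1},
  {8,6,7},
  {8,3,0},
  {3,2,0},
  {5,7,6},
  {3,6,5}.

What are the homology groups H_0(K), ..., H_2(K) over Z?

H_0 ≅ Z,  H_1 ≅ Z ⊕ Z/2Z,  H_2 = 0.

Order the vertices as 0 < 1 < 2 < 3 < 4 < 5 < 6 < 7 < 8. Listing each simplex with vertices in this order, K has dimension 2 with simplices:

  0-simplices (9): [0], [1], [2], [3], [4], [5], [6], [7], [8]
  1-simplices (27): (27 of them)
  2-simplices (18): [0,1,5], [0,1,8], [0,2,3], [0,2,7], [0,3,8], [0,5,7], [1,2,4], [1,2,7], [1,4,5], [1,7,8], [2,3,6], [2,4,6], [3,4,5], [3,4,8], [3,5,6], [4,6,8], [5,6,7], [6,7,8]

Hence C_0 ≅ Z^9, C_1 ≅ Z^27, C_2 ≅ Z^18.

The boundary map ∂_1: C_1 → C_0 sends each edge [p,q] (with p < q) to q − p. For instance
  ∂[0,1] = [1] − [0].
The resulting 9×27 matrix has rank 8, and its Smith normal form has invariant factors (1,1,1,1,1,1,1,1).

∂_2: C_2 → C_1 acts by ∂[p,q,r] = [q,r] − [p,r] + [p,q]. For instance
  ∂[0,2,7] = [2,7] − [0,7] + [0,2],
  ∂[3,5,6] = [5,6] − [3,6] + [3,5].
The resulting 27×18 matrix has rank 18, and its Smith normal form has invariant factors (1,1,1,1,1,1,1,1,1,1,1,1,1,1,1,1,1,2).

From H_k ≅ ker(∂_k) / im(∂_{k+1}) we obtain:

  H_0: rank C_0 − rank ∂_1 = 9 − 8 = 1, and the invariant factors of ∂_1 are all 1, so H_0 ≅ Z.
  H_1: rank ker ∂_1 − rank ∂_2 = (27 − 8) − 18 = 1, and ∂_2 has invariant factor 2 > 1, so H_1 ≅ Z ⊕ Z/2Z.
  H_2: rank ker ∂_2 − rank ∂_3 = (18 − 18) − 0 = 0, and there is no ∂_3, so H_2 ≅ 0.

(K is a triangulation of the Klein bottle.)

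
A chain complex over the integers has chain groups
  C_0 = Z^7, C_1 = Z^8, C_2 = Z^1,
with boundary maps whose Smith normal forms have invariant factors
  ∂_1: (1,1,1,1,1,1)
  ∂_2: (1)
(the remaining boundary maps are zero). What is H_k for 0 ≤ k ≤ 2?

H_0: b_0 = 7 − 0 − 6 = 1; torsion from ∂_1 factors > 1: none. So H_0 = Z.
H_1: b_1 = 8 − 6 − 1 = 1; torsion from ∂_2 factors > 1: none. So H_1 = Z.
H_2: b_2 = 1 − 1 − 0 = 0; torsion from ∂_3 factors > 1: none. So H_2 = 0.

H_0 = Z,  H_1 = Z,  H_2 = 0.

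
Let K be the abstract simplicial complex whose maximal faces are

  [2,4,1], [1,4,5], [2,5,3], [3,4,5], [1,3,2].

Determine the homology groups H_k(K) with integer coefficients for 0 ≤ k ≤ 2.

H_0 = Z,  H_1 = Z,  H_2 = 0.

K has 5 vertices, 10 edges, 5 triangles.
rank ∂_0 = 0, rank ∂_1 = 4 ⇒ b_0 = 5 − 0 − 4 = 1; all invariant factors of ∂_1 are 1 so no torsion. So H_0 = Z.
rank ∂_1 = 4, rank ∂_2 = 5 ⇒ b_1 = 10 − 4 − 5 = 1; all invariant factors of ∂_2 are 1 so no torsion. So H_1 = Z.
rank ∂_2 = 5, rank ∂_3 = 0 ⇒ b_2 = 5 − 5 − 0 = 0. So H_2 = 0.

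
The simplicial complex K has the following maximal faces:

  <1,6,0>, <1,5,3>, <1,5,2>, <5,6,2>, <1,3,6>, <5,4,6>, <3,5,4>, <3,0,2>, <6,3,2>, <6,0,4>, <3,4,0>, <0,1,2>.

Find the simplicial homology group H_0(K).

Take the total order 0 < 1 < 2 < 3 < 4 < 5 < 6 on the vertex set. Then K (dimension 2) consists of the simplices:

  0-simplices (7): [0], [1], [2], [3], [4], [5], [6]
  1-simplices (18): [0,1], [0,2], [0,3], [0,4], [0,6], [1,2], [1,3], [1,5], [1,6], [2,3], [2,5], [2,6], [3,4], [3,5], [3,6], [4,5], [4,6], [5,6]
  2-simplices (12): [0,1,2], [0,1,6], [0,2,3], [0,3,4], [0,4,6], [1,2,5], [1,3,5], [1,3,6], [2,3,6], [2,5,6], [3,4,5], [4,5,6]

so the chain groups are C_0 ≅ Z^7, C_1 ≅ Z^18, C_2 ≅ Z^12.

∂_1: C_1 → C_0 is given by ∂[p,q] = [q] − [p].
This gives a 7×18 integer matrix of rank 6; reducing to Smith normal form yields diagonal entries (1,1,1,1,1,1).

The boundary map ∂_2: C_2 → C_1 maps a triangle to the signed sum of its edges. For instance
  ∂[0,3,4] = [3,4] − [0,4] + [0,3],
  ∂[4,5,6] = [5,6] − [4,6] + [4,5].
This gives a 18×12 integer matrix of rank 12; reducing to Smith normal form yields diagonal entries (1,1,1,1,1,1,1,1,1,1,1,2).

From H_k ≅ ker(∂_k) / im(∂_{k+1}) we obtain:

  H_0: rank C_0 − rank ∂_1 = 7 − 6 = 1, and the invariant factors of ∂_1 are all 1, so H_0 = Z.

(K is a triangulation of the real projective plane RP^2.)

H_0 = Z.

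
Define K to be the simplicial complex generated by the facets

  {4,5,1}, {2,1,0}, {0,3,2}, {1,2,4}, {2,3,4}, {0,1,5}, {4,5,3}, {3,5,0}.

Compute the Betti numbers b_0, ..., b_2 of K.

Fix the vertex order 0 < 1 < 2 < 3 < 4 < 5 and write every simplex with vertices in increasing order. Then dim K = 2 and the simplices of K are:

  0-simplices (6): [0], [1], [2], [3], [4], [5]
  1-simplices (12): [0,1], [0,2], [0,3], [0,5], [1,2], [1,4], [1,5], [2,3], [2,4], [3,4], [3,5], [4,5]
  2-simplices (8): [0,1,2], [0,1,5], [0,2,3], [0,3,5], [1,2,4], [1,4,5], [2,3,4], [3,4,5]

Hence C_0 ≅ Z^6, C_1 ≅ Z^12, C_2 ≅ Z^8.

∂_1: C_1 → C_0 sends each edge [p,q] (with p < q) to q − p. For instance
  ∂[4,5] = [5] − [4].
This gives a 6×12 integer matrix of rank 5; reducing to Smith normal form yields diagonal entries (1,1,1,1,1).

The boundary map ∂_2: C_2 → C_1 maps a triangle to the signed sum of its edges. For instance
  ∂[1,4,5] = [4,5] − [1,5] + [1,4],
  ∂[0,3,5] = [3,5] − [0,5] + [0,3].
The resulting 12×8 matrix has rank 7, and its Smith normal form has invariant factors (1,1,1,1,1,1,1).

Computing H_k = (kernel of ∂_k) / (image of ∂_{k+1}):

  H_0: rank C_0 − rank ∂_1 = 6 − 5 = 1, and the invariant factors of ∂_1 are all 1, so H_0 ≅ Z.
  H_1: rank ker ∂_1 − rank ∂_2 = (12 − 5) − 7 = 0, and the invariant factors of ∂_2 are all 1, so H_1 ≅ 0.
  H_2: rank ker ∂_2 − rank ∂_3 = (8 − 7) − 0 = 1, and there is no ∂_3, so H_2 ≅ Z.

(K is a triangulation of the 2-sphere S^2.)

Hence the Betti numbers are b_0 = 1, b_1 = 0, b_2 = 1.

b_0 = 1, b_1 = 0, b_2 = 1.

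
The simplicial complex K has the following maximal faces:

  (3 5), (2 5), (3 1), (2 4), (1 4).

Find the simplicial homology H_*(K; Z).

Fix the vertex order 1 < 2 < 3 < 4 < 5 and write every simplex with vertices in increasing order. Then dim K = 1 and the simplices of K are:

  0-simplices (5): [1], [2], [3], [4], [5]
  1-simplices (5): [1,3], [1,4], [2,4], [2,5], [3,5]

giving chain groups C_0 ≅ Z^5, C_1 ≅ Z^5.

∂_1: C_1 → C_0 sends each edge [p,q] (with p < q) to q − p. For instance
  ∂[3,5] = [5] − [3].
As a 5×5 matrix over Z this has rank 4, with invariant factors (1,1,1,1).

Computing H_k = (kernel of ∂_k) / (image of ∂_{k+1}):

  H_0: rank C_0 − rank ∂_1 = 5 − 4 = 1, and the invariant factors of ∂_1 are all 1, so H_0 = Z.
  H_1: rank ker ∂_1 − rank ∂_2 = (5 − 4) − 0 = 1, and there is no ∂_2, so H_1 = Z.

H_0 ≅ Z,  H_1 ≅ Z.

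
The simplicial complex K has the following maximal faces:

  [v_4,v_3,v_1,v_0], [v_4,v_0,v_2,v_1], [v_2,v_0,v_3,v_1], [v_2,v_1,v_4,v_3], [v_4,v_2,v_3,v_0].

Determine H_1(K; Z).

H_1 ≅ 0.

Order the vertices as v_0 < v_1 < v_2 < v_3 < v_4. Listing each simplex with vertices in this order, K has dimension 3 with simplices:

  0-simplices (5): [v_0], [v_1], [v_2], [v_3], [v_4]
  1-simplices (10): [v_0,v_1], [v_0,v_2], [v_0,v_3], [v_0,v_4], [v_1,v_2], [v_1,v_3], [v_1,v_4], [v_2,v_3], [v_2,v_4], [v_3,v_4]
  2-simplices (10): [v_0,v_1,v_2], [v_0,v_1,v_3], [v_0,v_1,v_4], [v_0,v_2,v_3], [v_0,v_2,v_4], [v_0,v_3,v_4], [v_1,v_2,v_3], [v_1,v_2,v_4], [v_1,v_3,v_4], [v_2,v_3,v_4]
  3-simplices (5): [v_0,v_1,v_2,v_3], [v_0,v_1,v_2,v_4], [v_0,v_1,v_3,v_4], [v_0,v_2,v_3,v_4], [v_1,v_2,v_3,v_4]

so the chain groups are C_0 ≅ Z^5, C_1 ≅ Z^10, C_2 ≅ Z^10, C_3 ≅ Z^5.

The boundary map ∂_1: C_1 → C_0 is given by ∂[p,q] = [q] − [p]. For instance
  ∂[v_2,v_3] = [v_3] − [v_2].
The 5×10 boundary matrix has rank 4 and Smith normal form diag(1,1,1,1).

The boundary map ∂_2: C_2 → C_1 maps a triangle to the signed sum of its edges. For instance
  ∂[v_0,v_1,v_2] = [v_1,v_2] − [v_0,v_2] + [v_0,v_1],
  ∂[v_1,v_2,v_4] = [v_2,v_4] − [v_1,v_4] + [v_1,v_2].
The resulting 10×10 matrix has rank 6, and its Smith normal form has invariant factors (1,1,1,1,1,1).

Boundary ∂_3: C_3 → C_2 sends each 3-simplex σ to the alternating sum Σ_i (−1)^i (σ with its i-th vertex removed). For instance
  ∂[v_0,v_2,v_3,v_4] = [v_2,v_3,v_4] − [v_0,v_3,v_4] + [v_0,v_2,v_4] − [v_0,v_2,v_3],
  ∂[v_0,v_1,v_2,v_4] = [v_1,v_2,v_4] − [v_0,v_2,v_4] + [v_0,v_1,v_4] − [v_0,v_1,v_2].
As a 10×5 matrix over Z this has rank 4, with invariant factors (1,1,1,1).

Reading off H_k = ker ∂_k / im ∂_{k+1}:

  H_1: rank ker ∂_1 − rank ∂_2 = (10 − 4) − 6 = 0, and the invariant factors of ∂_2 are all 1, so H_1 ≅ 0.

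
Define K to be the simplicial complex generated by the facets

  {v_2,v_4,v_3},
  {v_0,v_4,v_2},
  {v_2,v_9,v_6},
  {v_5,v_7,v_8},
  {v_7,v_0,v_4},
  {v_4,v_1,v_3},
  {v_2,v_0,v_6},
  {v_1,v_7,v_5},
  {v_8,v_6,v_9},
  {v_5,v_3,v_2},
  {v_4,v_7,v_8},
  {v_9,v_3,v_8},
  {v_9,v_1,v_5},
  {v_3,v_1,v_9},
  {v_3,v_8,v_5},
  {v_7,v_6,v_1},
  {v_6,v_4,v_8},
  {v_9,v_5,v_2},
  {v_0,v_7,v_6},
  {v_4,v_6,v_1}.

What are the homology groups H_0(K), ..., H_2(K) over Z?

Take the total order v_0 < v_1 < v_2 < v_3 < v_4 < v_5 < v_6 < v_7 < v_8 < v_9 on the vertex set. Then K (dimension 2) consists of the simplices:

  0-simplices (10): [v_0], [v_1], [v_2], [v_3], [v_4], [v_5], [v_6], [v_7], [v_8], [v_9]
  1-simplices (30): (30 of them)
  2-simplices (20): (20 of them)

giving chain groups C_0 ≅ Z^10, C_1 ≅ Z^30, C_2 ≅ Z^20.

Boundary ∂_1: C_1 → C_0 is given by ∂[p,q] = [q] − [p]. For instance
  ∂[v_1,v_5] = [v_5] − [v_1].
This gives a 10×30 integer matrix of rank 9; reducing to Smith normal form yields diagonal entries (1,1,1,1,1,1,1,1,1).

Boundary ∂_2: C_2 → C_1 sends each 2-simplex [p,q,r] to [q,r] − [p,r] + [p,q]. For instance
  ∂[v_2,v_5,v_9] = [v_5,v_9] − [v_2,v_9] + [v_2,v_5],
  ∂[v_2,v_3,v_4] = [v_3,v_4] − [v_2,v_4] + [v_2,v_3].
As a 30×20 matrix over Z this has rank 20, with invariant factors (1,1,1,1,1,1,1,1,1,1,1,1,1,1,1,1,1,1,1,2).

Computing H_k = (kernel of ∂_k) / (image of ∂_{k+1}):

  H_0: rank C_0 − rank ∂_1 = 10 − 9 = 1, and the invariant factors of ∂_1 are all 1, so H_0 = Z.
  H_1: rank ker ∂_1 − rank ∂_2 = (30 − 9) − 20 = 1, and ∂_2 has invariant factor 2 > 1, so H_1 = Z ⊕ Z/2Z.
  H_2: rank ker ∂_2 − rank ∂_3 = (20 − 20) − 0 = 0, and there is no ∂_3, so H_2 = 0.

H_0 ≅ Z,  H_1 ≅ Z ⊕ Z/2Z,  H_2 = 0.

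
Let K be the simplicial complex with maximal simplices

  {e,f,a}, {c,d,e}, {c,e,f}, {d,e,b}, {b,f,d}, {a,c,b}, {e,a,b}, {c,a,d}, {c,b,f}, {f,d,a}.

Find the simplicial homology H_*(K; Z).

H_0 ≅ Z,  H_1 ≅ Z/2,  H_2 = 0.

Take the total order a < b < c < d < e < f on the vertex set. Then K (dimension 2) consists of the simplices:

  0-simplices (6): a, b, c, d, e, f
  1-simplices (15): ab, ac, ad, ae, af, bc, bd, be, bf, cd, ce, cf, de, df, ef
  2-simplices (10): abc, abe, acd, adf, aef, bcf, bde, bdf, cde, cef

so the chain groups are C_0 ≅ Z^6, C_1 ≅ Z^15, C_2 ≅ Z^10.

Boundary ∂_1: C_1 → C_0 sends each edge [p,q] (with p < q) to q − p.
The 6×15 boundary matrix has rank 5 and Smith normal form diag(1,1,1,1,1).

Boundary ∂_2: C_2 → C_1 acts by ∂[p,q,r] = [q,r] − [p,r] + [p,q]. For instance
  ∂cef = ef − cf + ce,
  ∂abe = be − ae + ab.
This gives a 15×10 integer matrix of rank 10; reducing to Smith normal form yields diagonal entries (1,1,1,1,1,1,1,1,1,2).

Computing H_k = (kernel of ∂_k) / (image of ∂_{k+1}):

  H_0: rank C_0 − rank ∂_1 = 6 − 5 = 1, and the invariant factors of ∂_1 are all 1, so H_0 ≅ Z.
  H_1: rank ker ∂_1 − rank ∂_2 = (15 − 5) − 10 = 0, and ∂_2 has invariant factor 2 > 1, so H_1 ≅ Z/2.
  H_2: rank ker ∂_2 − rank ∂_3 = (10 − 10) − 0 = 0, and there is no ∂_3, so H_2 ≅ 0.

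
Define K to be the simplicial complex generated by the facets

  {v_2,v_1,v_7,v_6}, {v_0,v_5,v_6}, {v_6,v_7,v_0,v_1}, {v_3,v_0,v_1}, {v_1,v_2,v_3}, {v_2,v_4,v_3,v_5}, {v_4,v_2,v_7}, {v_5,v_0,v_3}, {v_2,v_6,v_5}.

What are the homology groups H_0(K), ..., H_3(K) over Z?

H_0 ≅ Z,  H_1 = 0,  H_2 ≅ Z,  H_3 = 0.

K has 8 vertices, 20 edges, 17 triangles, 3 3-simplices.
rank ∂_0 = 0, rank ∂_1 = 7 ⇒ b_0 = 8 − 0 − 7 = 1; all invariant factors of ∂_1 are 1 so no torsion. So H_0 = Z.
rank ∂_1 = 7, rank ∂_2 = 13 ⇒ b_1 = 20 − 7 − 13 = 0; all invariant factors of ∂_2 are 1 so no torsion. So H_1 = 0.
rank ∂_2 = 13, rank ∂_3 = 3 ⇒ b_2 = 17 − 13 − 3 = 1; all invariant factors of ∂_3 are 1 so no torsion. So H_2 = Z.
rank ∂_3 = 3, rank ∂_4 = 0 ⇒ b_3 = 3 − 3 − 0 = 0. So H_3 = 0.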